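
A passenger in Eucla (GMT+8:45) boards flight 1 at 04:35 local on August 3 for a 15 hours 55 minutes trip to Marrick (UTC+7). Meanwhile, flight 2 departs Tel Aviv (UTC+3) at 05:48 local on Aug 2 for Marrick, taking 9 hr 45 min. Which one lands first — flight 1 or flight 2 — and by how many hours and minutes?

Flight 1 in UTC: 04:35 − 8:45 = 19:50 on Aug 2.
+15 hours 55 minutes → arrive 11:45 UTC on Aug 3.
Flight 2 in UTC: 05:48 − 3:00 = 02:48 on Aug 2.
+9 hours and 45 minutes → arrive 12:33 UTC on Aug 2.
Flight 2 lands earlier by 23 hours 12 minutes.

the second, by 23 hours 12 minutes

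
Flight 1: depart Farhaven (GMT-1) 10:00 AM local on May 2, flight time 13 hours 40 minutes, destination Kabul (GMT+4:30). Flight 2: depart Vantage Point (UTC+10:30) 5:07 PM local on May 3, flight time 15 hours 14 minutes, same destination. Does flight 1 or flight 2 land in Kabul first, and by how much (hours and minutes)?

Flight 1 in UTC: 10:00 AM + 1:00 = 11:00 AM on May 2.
+13 hours and 40 minutes → arrive 12:40 AM UTC on May 3.
Flight 2 in UTC: 5:07 PM − 10:30 = 6:37 AM on May 3.
+15 hours 14 minutes → arrive 9:51 PM UTC on May 3.
Flight 1 lands earlier by 21 hours 11 minutes.

the first, by 21 hours 11 minutes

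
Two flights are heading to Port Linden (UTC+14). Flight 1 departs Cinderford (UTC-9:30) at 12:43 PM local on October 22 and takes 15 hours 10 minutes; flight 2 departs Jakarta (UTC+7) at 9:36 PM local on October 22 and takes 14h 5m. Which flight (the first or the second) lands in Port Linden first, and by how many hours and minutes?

the second, by 8 hours 42 minutes

Flight 1 in UTC: 12:43 PM + 9:30 = 10:13 PM on Oct 22.
+15 hours 10 minutes → arrive 1:23 PM UTC on Oct 23.
Flight 2 in UTC: 9:36 PM − 7:00 = 2:36 PM on Oct 22.
+14 hours and 5 minutes → arrive 4:41 AM UTC on Oct 23.
Flight 2 lands earlier by 8 hours 42 minutes.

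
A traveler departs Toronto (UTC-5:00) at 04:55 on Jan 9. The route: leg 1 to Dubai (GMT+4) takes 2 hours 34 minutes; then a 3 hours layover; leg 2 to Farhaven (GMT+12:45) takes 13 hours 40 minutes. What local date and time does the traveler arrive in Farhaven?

Convert departure to UTC: 04:55 + 5:00 = 09:55 UTC on Jan 9.
Add 2 hours and 34 minutes leg 1 → 12:29 UTC.
Add 3 hours layover in Dubai → 15:29 UTC.
Add 13 hours 40 minutes leg 2 → 05:09 UTC (Jan 10).
Farhaven is UTC+12:45, so local arrival = 05:09 + 12:45 = 17:54 on Jan 10.

17:54 on January 10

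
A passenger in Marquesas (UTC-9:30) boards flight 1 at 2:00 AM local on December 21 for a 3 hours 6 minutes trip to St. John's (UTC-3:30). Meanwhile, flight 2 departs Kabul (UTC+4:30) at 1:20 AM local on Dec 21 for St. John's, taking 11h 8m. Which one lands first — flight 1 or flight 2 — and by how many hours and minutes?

the second, by 6 hours 38 minutes

Flight 1 in UTC: 2:00 AM + 9:30 = 11:30 AM on Dec 21.
+3 hours 6 minutes → arrive 2:36 PM UTC on Dec 21.
Flight 2 in UTC: 1:20 AM − 4:30 = 8:50 PM on Dec 20.
+11 hours 8 minutes → arrive 7:58 AM UTC on Dec 21.
Flight 2 lands earlier by 6 hours 38 minutes.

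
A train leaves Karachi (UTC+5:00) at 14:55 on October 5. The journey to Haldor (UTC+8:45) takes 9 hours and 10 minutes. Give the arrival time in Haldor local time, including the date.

03:50 on Oct 6

Convert departure to UTC: 14:55 − 5:00 = 09:55 UTC on Oct 5.
Add 9 hours 10 minutes travel time → 19:05 UTC.
Haldor is UTC+8:45, so local arrival = 19:05 + 8:45 = 03:50 on Oct 6.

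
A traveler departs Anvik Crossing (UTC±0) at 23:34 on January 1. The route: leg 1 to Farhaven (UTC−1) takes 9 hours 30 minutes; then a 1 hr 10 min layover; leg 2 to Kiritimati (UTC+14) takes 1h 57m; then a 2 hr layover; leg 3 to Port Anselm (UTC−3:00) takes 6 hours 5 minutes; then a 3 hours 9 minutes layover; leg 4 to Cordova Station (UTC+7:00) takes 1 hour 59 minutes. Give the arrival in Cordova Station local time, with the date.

Anvik Crossing is at UTC+0, so departure is already 23:34 UTC on Jan 1.
Add 9 hours and 30 minutes leg 1 → 09:04 UTC (Jan 2).
Add 1 hour 10 minutes layover in Farhaven → 10:14 UTC.
Add 1 hour 57 minutes leg 2 → 12:11 UTC.
Add 2 hours layover in Kiritimati → 14:11 UTC.
Add 6 hours and 5 minutes leg 3 → 20:16 UTC.
Add 3 hours 9 minutes layover in Port Anselm → 23:25 UTC.
Add 1 hour 59 minutes leg 4 → 01:24 UTC (Jan 3).
Cordova Station is UTC+7:00, so local arrival = 01:24 + 7:00 = 08:24 on Jan 3.

08:24 on January 3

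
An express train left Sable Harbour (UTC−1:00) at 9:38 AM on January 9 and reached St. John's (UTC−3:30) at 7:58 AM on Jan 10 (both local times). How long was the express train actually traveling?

Departure in UTC: 9:38 AM + 1:00 = 10:38 AM on Jan 9.
Arrival in UTC: 7:58 AM + 3:30 = 11:28 AM on Jan 10.
Elapsed = 11:28 AM − 10:38 AM (+1 day) = 24 hours 50 minutes.

24 hours 50 minutes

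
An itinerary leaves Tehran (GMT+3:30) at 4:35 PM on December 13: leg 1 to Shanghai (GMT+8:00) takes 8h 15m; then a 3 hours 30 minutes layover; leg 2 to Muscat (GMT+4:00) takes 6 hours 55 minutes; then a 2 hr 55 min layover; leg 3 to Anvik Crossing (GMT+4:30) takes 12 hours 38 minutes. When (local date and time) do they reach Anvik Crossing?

3:48 AM on December 15

Convert departure to UTC: 4:35 PM − 3:30 = 1:05 PM UTC on Dec 13.
Add 8 hours and 15 minutes leg 1 → 9:20 PM UTC.
Add 3 hours and 30 minutes layover in Shanghai → 12:50 AM UTC (Dec 14).
Add 6 hours 55 minutes leg 2 → 7:45 AM UTC.
Add 2 hours 55 minutes layover in Muscat → 10:40 AM UTC.
Add 12 hours 38 minutes leg 3 → 11:18 PM UTC.
Anvik Crossing is UTC+4:30, so local arrival = 11:18 PM + 4:30 = 3:48 AM on Dec 15.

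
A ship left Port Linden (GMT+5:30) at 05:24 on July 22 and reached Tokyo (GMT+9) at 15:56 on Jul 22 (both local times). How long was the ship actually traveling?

7 hours 2 minutes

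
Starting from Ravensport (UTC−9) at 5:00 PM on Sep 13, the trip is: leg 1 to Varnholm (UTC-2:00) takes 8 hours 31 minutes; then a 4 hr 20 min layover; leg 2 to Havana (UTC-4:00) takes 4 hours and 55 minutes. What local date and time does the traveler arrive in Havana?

Convert departure to UTC: 5:00 PM + 9:00 = 2:00 AM UTC on Sep 14.
Add 8 hours 31 minutes leg 1 → 10:31 AM UTC.
Add 4 hours 20 minutes layover in Varnholm → 2:51 PM UTC.
Add 4 hours 55 minutes leg 2 → 7:46 PM UTC.
Havana is UTC−4:00, so local arrival = 7:46 PM − 4:00 = 3:46 PM on Sep 14.

3:46 PM on September 14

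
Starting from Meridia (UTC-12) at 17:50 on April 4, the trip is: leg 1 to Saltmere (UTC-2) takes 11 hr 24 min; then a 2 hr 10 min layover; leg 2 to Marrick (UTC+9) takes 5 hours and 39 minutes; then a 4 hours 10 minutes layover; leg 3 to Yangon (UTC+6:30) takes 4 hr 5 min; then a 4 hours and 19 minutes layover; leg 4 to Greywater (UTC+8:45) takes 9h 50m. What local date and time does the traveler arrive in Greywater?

Convert departure to UTC: 17:50 + 12:00 = 05:50 UTC on Apr 5.
Add 11 hours and 24 minutes leg 1 → 17:14 UTC.
Add 2 hours and 10 minutes layover in Saltmere → 19:24 UTC.
Add 5 hours and 39 minutes leg 2 → 01:03 UTC (Apr 6).
Add 4 hours and 10 minutes layover in Marrick → 05:13 UTC.
Add 4 hours and 5 minutes leg 3 → 09:18 UTC.
Add 4 hours 19 minutes layover in Yangon → 13:37 UTC.
Add 9 hours 50 minutes leg 4 → 23:27 UTC.
Greywater is UTC+8:45, so local arrival = 23:27 + 8:45 = 08:12 on Apr 7.

08:12 on April 7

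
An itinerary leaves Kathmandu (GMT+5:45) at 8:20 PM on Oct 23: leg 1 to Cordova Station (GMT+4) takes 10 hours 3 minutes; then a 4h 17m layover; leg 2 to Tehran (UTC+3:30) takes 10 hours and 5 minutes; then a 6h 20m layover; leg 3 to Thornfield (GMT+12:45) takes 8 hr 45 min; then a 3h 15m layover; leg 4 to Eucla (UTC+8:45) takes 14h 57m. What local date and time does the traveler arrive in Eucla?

Convert departure to UTC: 8:20 PM − 5:45 = 2:35 PM UTC on Oct 23.
Add 10 hours and 3 minutes leg 1 → 12:38 AM UTC (Oct 24).
Add 4 hours and 17 minutes layover in Cordova Station → 4:55 AM UTC.
Add 10 hours and 5 minutes leg 2 → 3:00 PM UTC.
Add 6 hours and 20 minutes layover in Tehran → 9:20 PM UTC.
Add 8 hours and 45 minutes leg 3 → 6:05 AM UTC (Oct 25).
Add 3 hours 15 minutes layover in Thornfield → 9:20 AM UTC.
Add 14 hours and 57 minutes leg 4 → 12:17 AM UTC (Oct 26).
Eucla is UTC+8:45, so local arrival = 12:17 AM + 8:45 = 9:02 AM on Oct 26.

9:02 AM on Oct 26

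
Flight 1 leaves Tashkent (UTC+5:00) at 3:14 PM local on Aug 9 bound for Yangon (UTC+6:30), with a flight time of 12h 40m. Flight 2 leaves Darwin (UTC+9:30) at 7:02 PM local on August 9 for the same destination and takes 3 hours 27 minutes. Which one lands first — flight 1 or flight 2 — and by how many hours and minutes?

the second, by 9 hours 55 minutes

Flight 1 in UTC: 3:14 PM − 5:00 = 10:14 AM on Aug 9.
+12 hours and 40 minutes → arrive 10:54 PM UTC on Aug 9.
Flight 2 in UTC: 7:02 PM − 9:30 = 9:32 AM on Aug 9.
+3 hours 27 minutes → arrive 12:59 PM UTC on Aug 9.
Flight 2 lands earlier by 9 hours 55 minutes.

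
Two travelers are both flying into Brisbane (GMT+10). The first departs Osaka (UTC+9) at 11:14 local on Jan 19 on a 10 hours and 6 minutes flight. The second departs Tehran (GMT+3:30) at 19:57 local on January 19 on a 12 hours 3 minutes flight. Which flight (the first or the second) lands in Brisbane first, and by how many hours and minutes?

the first, by 16 hours 10 minutes

Flight 1 in UTC: 11:14 − 9:00 = 02:14 on Jan 19.
+10 hours 6 minutes → arrive 12:20 UTC on Jan 19.
Flight 2 in UTC: 19:57 − 3:30 = 16:27 on Jan 19.
+12 hours and 3 minutes → arrive 04:30 UTC on Jan 20.
Flight 1 lands earlier by 16 hours 10 minutes.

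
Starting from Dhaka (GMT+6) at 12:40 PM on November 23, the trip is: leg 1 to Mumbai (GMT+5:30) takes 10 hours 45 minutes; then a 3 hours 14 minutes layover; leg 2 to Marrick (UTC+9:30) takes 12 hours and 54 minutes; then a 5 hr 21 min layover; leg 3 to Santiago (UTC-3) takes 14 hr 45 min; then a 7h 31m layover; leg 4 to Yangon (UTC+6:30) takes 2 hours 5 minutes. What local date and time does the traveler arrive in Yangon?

9:45 PM on November 25

Convert departure to UTC: 12:40 PM − 6:00 = 6:40 AM UTC on Nov 23.
Add 10 hours 45 minutes leg 1 → 5:25 PM UTC.
Add 3 hours and 14 minutes layover in Mumbai → 8:39 PM UTC.
Add 12 hours and 54 minutes leg 2 → 9:33 AM UTC (Nov 24).
Add 5 hours 21 minutes layover in Marrick → 2:54 PM UTC.
Add 14 hours and 45 minutes leg 3 → 5:39 AM UTC (Nov 25).
Add 7 hours and 31 minutes layover in Santiago → 1:10 PM UTC.
Add 2 hours and 5 minutes leg 4 → 3:15 PM UTC.
Yangon is UTC+6:30, so local arrival = 3:15 PM + 6:30 = 9:45 PM on Nov 25.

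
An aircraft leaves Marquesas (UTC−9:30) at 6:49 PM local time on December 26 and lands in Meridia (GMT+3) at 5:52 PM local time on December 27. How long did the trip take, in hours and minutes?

10 hours 33 minutes

Departure in UTC: 6:49 PM + 9:30 = 4:19 AM on Dec 27.
Arrival in UTC: 5:52 PM − 3:00 = 2:52 PM on Dec 27.
Elapsed = 2:52 PM − 4:19 AM = 10 hours 33 minutes.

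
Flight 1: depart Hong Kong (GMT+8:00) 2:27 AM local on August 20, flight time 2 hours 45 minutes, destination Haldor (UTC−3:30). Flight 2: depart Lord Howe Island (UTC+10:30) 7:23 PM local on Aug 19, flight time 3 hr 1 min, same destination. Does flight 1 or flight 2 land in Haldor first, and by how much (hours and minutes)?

Flight 1 in UTC: 2:27 AM − 8:00 = 6:27 PM on Aug 19.
+2 hours 45 minutes → arrive 9:12 PM UTC on Aug 19.
Flight 2 in UTC: 7:23 PM − 10:30 = 8:53 AM on Aug 19.
+3 hours 1 minute → arrive 11:54 AM UTC on Aug 19.
Flight 2 lands earlier by 9 hours 18 minutes.

the second, by 9 hours 18 minutes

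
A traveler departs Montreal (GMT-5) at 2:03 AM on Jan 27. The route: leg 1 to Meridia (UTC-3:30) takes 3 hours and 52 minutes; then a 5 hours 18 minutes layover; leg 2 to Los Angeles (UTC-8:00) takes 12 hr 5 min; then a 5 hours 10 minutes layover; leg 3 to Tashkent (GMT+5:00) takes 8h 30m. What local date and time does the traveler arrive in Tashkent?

Convert departure to UTC: 2:03 AM + 5:00 = 7:03 AM UTC on Jan 27.
Add 3 hours 52 minutes leg 1 → 10:55 AM UTC.
Add 5 hours and 18 minutes layover in Meridia → 4:13 PM UTC.
Add 12 hours 5 minutes leg 2 → 4:18 AM UTC (Jan 28).
Add 5 hours and 10 minutes layover in Los Angeles → 9:28 AM UTC.
Add 8 hours 30 minutes leg 3 → 5:58 PM UTC.
Tashkent is UTC+5:00, so local arrival = 5:58 PM + 5:00 = 10:58 PM on Jan 28.

10:58 PM on January 28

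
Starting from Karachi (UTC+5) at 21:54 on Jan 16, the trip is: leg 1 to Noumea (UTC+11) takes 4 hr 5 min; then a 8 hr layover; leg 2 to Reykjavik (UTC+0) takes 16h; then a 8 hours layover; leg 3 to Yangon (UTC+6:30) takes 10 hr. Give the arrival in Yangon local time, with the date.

21:29 on Jan 18

Convert departure to UTC: 21:54 − 5:00 = 16:54 UTC on Jan 16.
Add 4 hours and 5 minutes leg 1 → 20:59 UTC.
Add 8 hours layover in Noumea → 04:59 UTC (Jan 17).
Add 16 hours leg 2 → 20:59 UTC.
Add 8 hours layover in Reykjavik → 04:59 UTC (Jan 18).
Add 10 hours leg 3 → 14:59 UTC.
Yangon is UTC+6:30, so local arrival = 14:59 + 6:30 = 21:29 on Jan 18.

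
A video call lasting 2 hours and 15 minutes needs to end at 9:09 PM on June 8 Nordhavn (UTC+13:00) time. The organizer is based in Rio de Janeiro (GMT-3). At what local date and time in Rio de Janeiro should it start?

2:54 AM on Jun 8

Target end time in UTC: 9:09 PM − 13:00 = 8:09 AM on Jun 8.
Subtract 2 hours 15 minutes → start 5:54 AM UTC on Jun 8.
Rio de Janeiro is UTC−3:00: 5:54 AM − 3:00 = 2:54 AM on Jun 8.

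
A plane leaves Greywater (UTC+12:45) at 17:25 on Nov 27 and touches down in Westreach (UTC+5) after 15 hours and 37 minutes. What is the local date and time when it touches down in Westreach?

01:17 on Nov 28

Westreach is 7:45 behind Greywater.
After 15 hours 37 minutes it is 09:02 (Nov 28) in Greywater.
Shift by the zone difference: 09:02 − 7:45 = 01:17 on Nov 28 in Westreach.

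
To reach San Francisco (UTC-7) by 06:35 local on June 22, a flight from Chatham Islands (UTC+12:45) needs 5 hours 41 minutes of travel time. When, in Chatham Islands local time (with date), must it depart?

20:39 on June 22

Target arrival in UTC: 06:35 + 7:00 = 13:35 on Jun 22.
Subtract 5 hours and 41 minutes → departure 07:54 UTC on Jun 22.
Chatham Islands is UTC+12:45: 07:54 + 12:45 = 20:39 on Jun 22.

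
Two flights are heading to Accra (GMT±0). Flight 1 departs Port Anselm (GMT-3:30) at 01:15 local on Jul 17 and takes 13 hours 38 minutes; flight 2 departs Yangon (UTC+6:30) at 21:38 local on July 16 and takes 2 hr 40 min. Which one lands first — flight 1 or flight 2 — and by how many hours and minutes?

the second, by 24 hours 35 minutes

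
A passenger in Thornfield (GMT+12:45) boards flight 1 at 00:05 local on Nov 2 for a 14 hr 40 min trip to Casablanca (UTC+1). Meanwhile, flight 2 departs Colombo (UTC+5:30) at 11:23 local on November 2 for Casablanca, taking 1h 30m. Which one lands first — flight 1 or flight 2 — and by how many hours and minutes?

the first, by 5 hours 23 minutes

Flight 1 in UTC: 00:05 − 12:45 = 11:20 on Nov 1.
+14 hours and 40 minutes → arrive 02:00 UTC on Nov 2.
Flight 2 in UTC: 11:23 − 5:30 = 05:53 on Nov 2.
+1 hour 30 minutes → arrive 07:23 UTC on Nov 2.
Flight 1 lands earlier by 5 hours 23 minutes.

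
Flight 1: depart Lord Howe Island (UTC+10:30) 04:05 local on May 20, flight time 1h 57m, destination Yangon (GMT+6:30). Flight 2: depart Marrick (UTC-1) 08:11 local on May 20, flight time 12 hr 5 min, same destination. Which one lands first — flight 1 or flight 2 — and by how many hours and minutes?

Flight 1 in UTC: 04:05 − 10:30 = 17:35 on May 19.
+1 hour 57 minutes → arrive 19:32 UTC on May 19.
Flight 2 in UTC: 08:11 + 1:00 = 09:11 on May 20.
+12 hours 5 minutes → arrive 21:16 UTC on May 20.
Flight 1 lands earlier by 25 hours 44 minutes.

the first, by 25 hours 44 minutes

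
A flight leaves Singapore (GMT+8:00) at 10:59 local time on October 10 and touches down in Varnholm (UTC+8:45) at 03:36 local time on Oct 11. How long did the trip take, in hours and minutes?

15 hours 52 minutes

Varnholm is 0:45 ahead of Singapore.
Clock-face elapsed time (ignoring zones) is 16 hours 37 minutes.
Actual elapsed = 16 hours 37 minutes − 0:45 = 15 hours 52 minutes.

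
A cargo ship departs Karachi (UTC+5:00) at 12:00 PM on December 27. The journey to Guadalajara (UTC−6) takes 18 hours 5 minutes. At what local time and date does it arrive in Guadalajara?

Convert departure to UTC: 12:00 PM − 5:00 = 7:00 AM UTC on Dec 27.
Add 18 hours 5 minutes travel time → 1:05 AM UTC (Dec 28).
Guadalajara is UTC−6:00, so local arrival = 1:05 AM − 6:00 = 7:05 PM on Dec 27.

7:05 PM on Dec 27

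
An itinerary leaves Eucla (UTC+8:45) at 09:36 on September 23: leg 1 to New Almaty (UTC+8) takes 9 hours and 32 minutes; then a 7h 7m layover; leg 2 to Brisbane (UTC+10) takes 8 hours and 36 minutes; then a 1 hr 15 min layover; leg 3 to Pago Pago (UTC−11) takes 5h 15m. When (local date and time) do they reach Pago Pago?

Convert departure to UTC: 09:36 − 8:45 = 00:51 UTC on Sep 23.
Add 9 hours 32 minutes leg 1 → 10:23 UTC.
Add 7 hours 7 minutes layover in New Almaty → 17:30 UTC.
Add 8 hours and 36 minutes leg 2 → 02:06 UTC (Sep 24).
Add 1 hour 15 minutes layover in Brisbane → 03:21 UTC.
Add 5 hours and 15 minutes leg 3 → 08:36 UTC.
Pago Pago is UTC−11:00, so local arrival = 08:36 − 11:00 = 21:36 on Sep 23.

21:36 on September 23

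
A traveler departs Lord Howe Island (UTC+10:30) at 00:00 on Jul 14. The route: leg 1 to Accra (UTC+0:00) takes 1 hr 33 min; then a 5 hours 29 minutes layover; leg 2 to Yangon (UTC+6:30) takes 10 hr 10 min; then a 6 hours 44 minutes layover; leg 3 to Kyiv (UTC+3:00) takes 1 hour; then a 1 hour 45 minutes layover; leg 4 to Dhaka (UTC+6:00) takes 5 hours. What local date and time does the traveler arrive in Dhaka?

Convert departure to UTC: 00:00 − 10:30 = 13:30 UTC on Jul 13.
Add 1 hour 33 minutes leg 1 → 15:03 UTC.
Add 5 hours 29 minutes layover in Accra → 20:32 UTC.
Add 10 hours 10 minutes leg 2 → 06:42 UTC (Jul 14).
Add 6 hours and 44 minutes layover in Yangon → 13:26 UTC.
Add 1 hour leg 3 → 14:26 UTC.
Add 1 hour 45 minutes layover in Kyiv → 16:11 UTC.
Add 5 hours leg 4 → 21:11 UTC.
Dhaka is UTC+6:00, so local arrival = 21:11 + 6:00 = 03:11 on Jul 15.

03:11 on July 15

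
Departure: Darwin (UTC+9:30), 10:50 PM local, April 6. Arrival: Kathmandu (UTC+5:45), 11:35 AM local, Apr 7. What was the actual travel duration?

Kathmandu is 3:45 behind Darwin.
Clock-face elapsed time (ignoring zones) is 12 hours 45 minutes.
Actual elapsed = 12 hours 45 minutes + 3:45 = 16 hours 30 minutes.

16 hours 30 minutes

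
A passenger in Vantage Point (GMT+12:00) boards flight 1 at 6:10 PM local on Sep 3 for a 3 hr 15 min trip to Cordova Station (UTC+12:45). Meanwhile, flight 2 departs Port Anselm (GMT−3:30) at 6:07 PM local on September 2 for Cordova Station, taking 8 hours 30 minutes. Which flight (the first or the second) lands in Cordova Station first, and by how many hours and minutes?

the second, by 3 hours 18 minutes

Flight 1 in UTC: 6:10 PM − 12:00 = 6:10 AM on Sep 3.
+3 hours 15 minutes → arrive 9:25 AM UTC on Sep 3.
Flight 2 in UTC: 6:07 PM + 3:30 = 9:37 PM on Sep 2.
+8 hours 30 minutes → arrive 6:07 AM UTC on Sep 3.
Flight 2 lands earlier by 3 hours 18 minutes.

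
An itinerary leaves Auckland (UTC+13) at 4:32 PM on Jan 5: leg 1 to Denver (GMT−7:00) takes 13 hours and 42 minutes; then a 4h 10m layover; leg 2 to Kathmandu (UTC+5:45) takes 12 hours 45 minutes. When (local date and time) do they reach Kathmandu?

Convert departure to UTC: 4:32 PM − 13:00 = 3:32 AM UTC on Jan 5.
Add 13 hours and 42 minutes leg 1 → 5:14 PM UTC.
Add 4 hours and 10 minutes layover in Denver → 9:24 PM UTC.
Add 12 hours 45 minutes leg 2 → 10:09 AM UTC (Jan 6).
Kathmandu is UTC+5:45, so local arrival = 10:09 AM + 5:45 = 3:54 PM on Jan 6.

3:54 PM on Jan 6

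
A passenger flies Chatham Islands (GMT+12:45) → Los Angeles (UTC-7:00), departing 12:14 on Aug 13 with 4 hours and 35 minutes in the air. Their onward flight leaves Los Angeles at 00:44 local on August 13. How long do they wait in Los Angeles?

Convert departure to UTC: 12:14 − 12:45 = 23:29 UTC on Aug 12.
Add 4 hours and 35 minutes flight time → 04:04 UTC (Aug 13).
Los Angeles is UTC−7:00, so local arrival = 04:04 − 7:00 = 21:04 on Aug 12.
Layover = 00:44 − 21:04 (+1 day) = 3 hours 40 minutes.

3 hours 40 minutes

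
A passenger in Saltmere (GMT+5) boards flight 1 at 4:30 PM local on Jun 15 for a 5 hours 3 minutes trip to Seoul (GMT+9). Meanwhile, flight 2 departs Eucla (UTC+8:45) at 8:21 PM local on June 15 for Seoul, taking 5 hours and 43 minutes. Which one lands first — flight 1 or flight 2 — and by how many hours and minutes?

the first, by 46 minutes

Flight 1 in UTC: 4:30 PM − 5:00 = 11:30 AM on Jun 15.
+5 hours and 3 minutes → arrive 4:33 PM UTC on Jun 15.
Flight 2 in UTC: 8:21 PM − 8:45 = 11:36 AM on Jun 15.
+5 hours 43 minutes → arrive 5:19 PM UTC on Jun 15.
Flight 1 lands earlier by 46 minutes.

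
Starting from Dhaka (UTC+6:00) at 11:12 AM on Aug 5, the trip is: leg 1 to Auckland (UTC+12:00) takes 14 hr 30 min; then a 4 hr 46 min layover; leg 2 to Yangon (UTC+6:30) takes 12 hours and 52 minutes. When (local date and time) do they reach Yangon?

7:50 PM on August 6

Convert departure to UTC: 11:12 AM − 6:00 = 5:12 AM UTC on Aug 5.
Add 14 hours 30 minutes leg 1 → 7:42 PM UTC.
Add 4 hours and 46 minutes layover in Auckland → 12:28 AM UTC (Aug 6).
Add 12 hours 52 minutes leg 2 → 1:20 PM UTC.
Yangon is UTC+6:30, so local arrival = 1:20 PM + 6:30 = 7:50 PM on Aug 6.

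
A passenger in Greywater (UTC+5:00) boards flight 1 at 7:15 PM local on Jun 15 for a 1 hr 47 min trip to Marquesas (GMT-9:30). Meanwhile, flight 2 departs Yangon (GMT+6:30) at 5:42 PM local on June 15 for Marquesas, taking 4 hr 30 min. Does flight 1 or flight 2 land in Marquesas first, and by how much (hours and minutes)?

Flight 1 in UTC: 7:15 PM − 5:00 = 2:15 PM on Jun 15.
+1 hour 47 minutes → arrive 4:02 PM UTC on Jun 15.
Flight 2 in UTC: 5:42 PM − 6:30 = 11:12 AM on Jun 15.
+4 hours and 30 minutes → arrive 3:42 PM UTC on Jun 15.
Flight 2 lands earlier by 20 minutes.

the second, by 20 minutes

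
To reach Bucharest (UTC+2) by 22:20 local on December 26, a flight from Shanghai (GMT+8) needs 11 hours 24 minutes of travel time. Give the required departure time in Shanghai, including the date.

16:56 on December 26

Target arrival in UTC: 22:20 − 2:00 = 20:20 on Dec 26.
Subtract 11 hours 24 minutes → departure 08:56 UTC on Dec 26.
Shanghai is UTC+8:00: 08:56 + 8:00 = 16:56 on Dec 26.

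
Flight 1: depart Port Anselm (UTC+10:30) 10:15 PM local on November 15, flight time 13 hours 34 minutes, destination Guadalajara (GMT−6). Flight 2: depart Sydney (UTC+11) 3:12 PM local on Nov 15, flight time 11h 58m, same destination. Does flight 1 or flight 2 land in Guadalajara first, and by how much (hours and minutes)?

Flight 1 in UTC: 10:15 PM − 10:30 = 11:45 AM on Nov 15.
+13 hours 34 minutes → arrive 1:19 AM UTC on Nov 16.
Flight 2 in UTC: 3:12 PM − 11:00 = 4:12 AM on Nov 15.
+11 hours 58 minutes → arrive 4:10 PM UTC on Nov 15.
Flight 2 lands earlier by 9 hours 9 minutes.

the second, by 9 hours 9 minutes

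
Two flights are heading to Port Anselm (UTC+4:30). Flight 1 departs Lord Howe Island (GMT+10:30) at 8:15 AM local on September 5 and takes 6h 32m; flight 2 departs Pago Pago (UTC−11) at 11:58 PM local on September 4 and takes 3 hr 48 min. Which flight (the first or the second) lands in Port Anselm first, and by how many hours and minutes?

Flight 1 in UTC: 8:15 AM − 10:30 = 9:45 PM on Sep 4.
+6 hours and 32 minutes → arrive 4:17 AM UTC on Sep 5.
Flight 2 in UTC: 11:58 PM + 11:00 = 10:58 AM on Sep 5.
+3 hours and 48 minutes → arrive 2:46 PM UTC on Sep 5.
Flight 1 lands earlier by 10 hours 29 minutes.

the first, by 10 hours 29 minutes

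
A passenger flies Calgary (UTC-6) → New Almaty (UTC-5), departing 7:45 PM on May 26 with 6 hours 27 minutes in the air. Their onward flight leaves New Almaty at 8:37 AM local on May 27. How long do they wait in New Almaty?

5 hours 25 minutes

Convert departure to UTC: 7:45 PM + 6:00 = 1:45 AM UTC on May 27.
Add 6 hours and 27 minutes flight time → 8:12 AM UTC.
New Almaty is UTC−5:00, so local arrival = 8:12 AM − 5:00 = 3:12 AM on May 27.
Layover = 8:37 AM − 3:12 AM = 5 hours 25 minutes.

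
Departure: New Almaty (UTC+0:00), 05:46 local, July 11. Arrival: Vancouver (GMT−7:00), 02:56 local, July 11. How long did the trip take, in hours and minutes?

Departure is already UTC: 05:46 on Jul 11.
Arrival in UTC: 02:56 + 7:00 = 09:56 on Jul 11.
Elapsed = 09:56 − 05:46 = 4 hours 10 minutes.

4 hours 10 minutes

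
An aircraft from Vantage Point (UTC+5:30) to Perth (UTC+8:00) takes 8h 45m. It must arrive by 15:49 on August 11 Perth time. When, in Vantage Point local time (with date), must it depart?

Target arrival in UTC: 15:49 − 8:00 = 07:49 on Aug 11.
Subtract 8 hours 45 minutes → departure 23:04 UTC on Aug 10.
Vantage Point is UTC+5:30: 23:04 + 5:30 = 04:34 on Aug 11.

04:34 on August 11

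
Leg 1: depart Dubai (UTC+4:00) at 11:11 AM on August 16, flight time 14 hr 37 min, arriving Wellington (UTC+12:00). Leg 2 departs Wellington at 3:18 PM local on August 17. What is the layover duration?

5 hours 30 minutes

Convert departure to UTC: 11:11 AM − 4:00 = 7:11 AM UTC on Aug 16.
Add 14 hours 37 minutes flight time → 9:48 PM UTC.
Wellington is UTC+12:00, so local arrival = 9:48 PM + 12:00 = 9:48 AM on Aug 17.
Layover = 3:18 PM − 9:48 AM = 5 hours 30 minutes.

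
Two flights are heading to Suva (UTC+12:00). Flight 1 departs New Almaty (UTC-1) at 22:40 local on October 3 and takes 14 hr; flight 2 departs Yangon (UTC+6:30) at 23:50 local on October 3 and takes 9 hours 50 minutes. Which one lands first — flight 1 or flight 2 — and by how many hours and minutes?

the second, by 10 hours 30 minutes

Flight 1 in UTC: 22:40 + 1:00 = 23:40 on Oct 3.
+14 hours → arrive 13:40 UTC on Oct 4.
Flight 2 in UTC: 23:50 − 6:30 = 17:20 on Oct 3.
+9 hours 50 minutes → arrive 03:10 UTC on Oct 4.
Flight 2 lands earlier by 10 hours 30 minutes.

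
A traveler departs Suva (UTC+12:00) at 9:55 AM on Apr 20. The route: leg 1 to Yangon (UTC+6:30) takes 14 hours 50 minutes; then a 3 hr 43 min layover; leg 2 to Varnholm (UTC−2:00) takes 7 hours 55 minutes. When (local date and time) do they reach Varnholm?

10:23 PM on April 20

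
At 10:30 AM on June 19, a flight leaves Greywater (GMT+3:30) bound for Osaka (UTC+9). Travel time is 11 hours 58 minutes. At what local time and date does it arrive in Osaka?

3:58 AM on June 20

Convert departure to UTC: 10:30 AM − 3:30 = 7:00 AM UTC on Jun 19.
Add 11 hours and 58 minutes travel time → 6:58 PM UTC.
Osaka is UTC+9:00, so local arrival = 6:58 PM + 9:00 = 3:58 AM on Jun 20.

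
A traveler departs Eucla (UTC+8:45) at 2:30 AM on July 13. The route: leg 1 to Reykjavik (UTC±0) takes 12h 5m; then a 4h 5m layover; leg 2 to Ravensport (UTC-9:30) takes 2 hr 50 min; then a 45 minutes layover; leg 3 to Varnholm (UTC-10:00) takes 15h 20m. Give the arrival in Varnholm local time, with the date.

6:50 PM on July 13

Convert departure to UTC: 2:30 AM − 8:45 = 5:45 PM UTC on Jul 12.
Add 12 hours 5 minutes leg 1 → 5:50 AM UTC (Jul 13).
Add 4 hours and 5 minutes layover in Reykjavik → 9:55 AM UTC.
Add 2 hours 50 minutes leg 2 → 12:45 PM UTC.
Add 45 minutes layover in Ravensport → 1:30 PM UTC.
Add 15 hours and 20 minutes leg 3 → 4:50 AM UTC (Jul 14).
Varnholm is UTC−10:00, so local arrival = 4:50 AM − 10:00 = 6:50 PM on Jul 13.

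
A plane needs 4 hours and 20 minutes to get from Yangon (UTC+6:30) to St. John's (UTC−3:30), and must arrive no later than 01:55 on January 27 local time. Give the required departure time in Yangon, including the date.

Target arrival in UTC: 01:55 + 3:30 = 05:25 on Jan 27.
Subtract 4 hours and 20 minutes → departure 01:05 UTC on Jan 27.
Yangon is UTC+6:30: 01:05 + 6:30 = 07:35 on Jan 27.

07:35 on January 27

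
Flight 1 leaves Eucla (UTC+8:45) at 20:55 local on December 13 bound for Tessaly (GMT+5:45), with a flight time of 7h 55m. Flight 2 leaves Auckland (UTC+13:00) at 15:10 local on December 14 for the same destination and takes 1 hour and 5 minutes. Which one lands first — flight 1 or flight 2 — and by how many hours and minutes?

the first, by 7 hours 10 minutes

Flight 1 in UTC: 20:55 − 8:45 = 12:10 on Dec 13.
+7 hours 55 minutes → arrive 20:05 UTC on Dec 13.
Flight 2 in UTC: 15:10 − 13:00 = 02:10 on Dec 14.
+1 hour and 5 minutes → arrive 03:15 UTC on Dec 14.
Flight 1 lands earlier by 7 hours 10 minutes.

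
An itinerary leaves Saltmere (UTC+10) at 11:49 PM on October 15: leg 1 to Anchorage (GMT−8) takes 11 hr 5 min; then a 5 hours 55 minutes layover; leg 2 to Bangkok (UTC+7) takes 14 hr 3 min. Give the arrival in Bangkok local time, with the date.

3:52 AM on Oct 17

Convert departure to UTC: 11:49 PM − 10:00 = 1:49 PM UTC on Oct 15.
Add 11 hours and 5 minutes leg 1 → 12:54 AM UTC (Oct 16).
Add 5 hours 55 minutes layover in Anchorage → 6:49 AM UTC.
Add 14 hours 3 minutes leg 2 → 8:52 PM UTC.
Bangkok is UTC+7:00, so local arrival = 8:52 PM + 7:00 = 3:52 AM on Oct 17.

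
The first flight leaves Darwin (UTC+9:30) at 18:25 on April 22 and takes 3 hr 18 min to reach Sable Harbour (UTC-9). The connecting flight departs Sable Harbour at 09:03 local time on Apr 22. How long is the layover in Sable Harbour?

5 hours 50 minutes

Convert departure to UTC: 18:25 − 9:30 = 08:55 UTC on Apr 22.
Add 3 hours and 18 minutes flight time → 12:13 UTC.
Sable Harbour is UTC−9:00, so local arrival = 12:13 − 9:00 = 03:13 on Apr 22.
Layover = 09:03 − 03:13 = 5 hours 50 minutes.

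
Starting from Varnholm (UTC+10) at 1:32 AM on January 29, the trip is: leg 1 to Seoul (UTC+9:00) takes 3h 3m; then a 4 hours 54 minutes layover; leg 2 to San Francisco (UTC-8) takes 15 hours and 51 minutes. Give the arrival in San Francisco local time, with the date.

7:20 AM on January 29

Convert departure to UTC: 1:32 AM − 10:00 = 3:32 PM UTC on Jan 28.
Add 3 hours and 3 minutes leg 1 → 6:35 PM UTC.
Add 4 hours and 54 minutes layover in Seoul → 11:29 PM UTC.
Add 15 hours 51 minutes leg 2 → 3:20 PM UTC (Jan 29).
San Francisco is UTC−8:00, so local arrival = 3:20 PM − 8:00 = 7:20 AM on Jan 29.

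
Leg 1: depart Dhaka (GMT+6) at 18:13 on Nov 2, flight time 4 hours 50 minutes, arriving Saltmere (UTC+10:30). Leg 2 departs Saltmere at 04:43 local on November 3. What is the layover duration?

1 hour 10 minutes

Convert departure to UTC: 18:13 − 6:00 = 12:13 UTC on Nov 2.
Add 4 hours 50 minutes flight time → 17:03 UTC.
Saltmere is UTC+10:30, so local arrival = 17:03 + 10:30 = 03:33 on Nov 3.
Layover = 04:43 − 03:33 = 1 hour 10 minutes.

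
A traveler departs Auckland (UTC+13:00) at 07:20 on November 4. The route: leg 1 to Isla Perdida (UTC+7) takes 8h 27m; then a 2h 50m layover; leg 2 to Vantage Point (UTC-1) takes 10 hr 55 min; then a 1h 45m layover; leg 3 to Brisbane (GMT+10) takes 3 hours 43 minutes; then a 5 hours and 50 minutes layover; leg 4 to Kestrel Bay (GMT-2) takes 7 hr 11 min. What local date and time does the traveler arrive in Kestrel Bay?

09:01 on November 5

Convert departure to UTC: 07:20 − 13:00 = 18:20 UTC on Nov 3.
Add 8 hours 27 minutes leg 1 → 02:47 UTC (Nov 4).
Add 2 hours and 50 minutes layover in Isla Perdida → 05:37 UTC.
Add 10 hours 55 minutes leg 2 → 16:32 UTC.
Add 1 hour 45 minutes layover in Vantage Point → 18:17 UTC.
Add 3 hours and 43 minutes leg 3 → 22:00 UTC.
Add 5 hours 50 minutes layover in Brisbane → 03:50 UTC (Nov 5).
Add 7 hours and 11 minutes leg 4 → 11:01 UTC.
Kestrel Bay is UTC−2:00, so local arrival = 11:01 − 2:00 = 09:01 on Nov 5.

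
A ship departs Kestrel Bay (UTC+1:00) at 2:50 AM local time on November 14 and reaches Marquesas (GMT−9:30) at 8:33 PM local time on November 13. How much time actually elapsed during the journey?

4 hours 13 minutes

Departure in UTC: 2:50 AM − 1:00 = 1:50 AM on Nov 14.
Arrival in UTC: 8:33 PM + 9:30 = 6:03 AM on Nov 14.
Elapsed = 6:03 AM − 1:50 AM = 4 hours 13 minutes.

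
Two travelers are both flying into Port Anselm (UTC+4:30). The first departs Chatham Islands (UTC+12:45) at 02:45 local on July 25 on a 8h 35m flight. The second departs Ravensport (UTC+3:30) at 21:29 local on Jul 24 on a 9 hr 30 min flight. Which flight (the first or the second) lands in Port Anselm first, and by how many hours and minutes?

Flight 1 in UTC: 02:45 − 12:45 = 14:00 on Jul 24.
+8 hours and 35 minutes → arrive 22:35 UTC on Jul 24.
Flight 2 in UTC: 21:29 − 3:30 = 17:59 on Jul 24.
+9 hours 30 minutes → arrive 03:29 UTC on Jul 25.
Flight 1 lands earlier by 4 hours 54 minutes.

the first, by 4 hours 54 minutes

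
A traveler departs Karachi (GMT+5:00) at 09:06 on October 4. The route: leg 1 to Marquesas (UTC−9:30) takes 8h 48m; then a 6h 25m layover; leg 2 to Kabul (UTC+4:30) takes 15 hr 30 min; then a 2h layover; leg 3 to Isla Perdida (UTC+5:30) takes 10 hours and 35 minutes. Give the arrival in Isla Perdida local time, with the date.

Convert departure to UTC: 09:06 − 5:00 = 04:06 UTC on Oct 4.
Add 8 hours and 48 minutes leg 1 → 12:54 UTC.
Add 6 hours and 25 minutes layover in Marquesas → 19:19 UTC.
Add 15 hours 30 minutes leg 2 → 10:49 UTC (Oct 5).
Add 2 hours layover in Kabul → 12:49 UTC.
Add 10 hours and 35 minutes leg 3 → 23:24 UTC.
Isla Perdida is UTC+5:30, so local arrival = 23:24 + 5:30 = 04:54 on Oct 6.

04:54 on October 6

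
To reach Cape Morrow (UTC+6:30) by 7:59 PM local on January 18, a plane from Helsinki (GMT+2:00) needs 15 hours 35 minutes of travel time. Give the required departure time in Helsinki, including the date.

Target arrival in UTC: 7:59 PM − 6:30 = 1:29 PM on Jan 18.
Subtract 15 hours 35 minutes → departure 9:54 PM UTC on Jan 17.
Helsinki is UTC+2:00: 9:54 PM + 2:00 = 11:54 PM on Jan 17.

11:54 PM on January 17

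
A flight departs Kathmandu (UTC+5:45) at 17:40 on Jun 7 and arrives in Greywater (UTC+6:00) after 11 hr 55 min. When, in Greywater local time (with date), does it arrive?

05:50 on Jun 8

Greywater is 0:15 ahead of Kathmandu.
After 11 hours and 55 minutes it is 05:35 (Jun 8) in Kathmandu.
Shift by the zone difference: 05:35 + 0:15 = 05:50 on Jun 8 in Greywater.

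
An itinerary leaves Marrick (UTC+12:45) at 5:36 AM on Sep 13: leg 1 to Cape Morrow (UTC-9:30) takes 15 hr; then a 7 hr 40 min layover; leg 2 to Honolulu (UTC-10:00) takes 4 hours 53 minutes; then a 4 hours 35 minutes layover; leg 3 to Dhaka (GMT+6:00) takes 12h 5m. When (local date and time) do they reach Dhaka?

7:04 PM on September 14

Convert departure to UTC: 5:36 AM − 12:45 = 4:51 PM UTC on Sep 12.
Add 15 hours leg 1 → 7:51 AM UTC (Sep 13).
Add 7 hours 40 minutes layover in Cape Morrow → 3:31 PM UTC.
Add 4 hours 53 minutes leg 2 → 8:24 PM UTC.
Add 4 hours 35 minutes layover in Honolulu → 12:59 AM UTC (Sep 14).
Add 12 hours 5 minutes leg 3 → 1:04 PM UTC.
Dhaka is UTC+6:00, so local arrival = 1:04 PM + 6:00 = 7:04 PM on Sep 14.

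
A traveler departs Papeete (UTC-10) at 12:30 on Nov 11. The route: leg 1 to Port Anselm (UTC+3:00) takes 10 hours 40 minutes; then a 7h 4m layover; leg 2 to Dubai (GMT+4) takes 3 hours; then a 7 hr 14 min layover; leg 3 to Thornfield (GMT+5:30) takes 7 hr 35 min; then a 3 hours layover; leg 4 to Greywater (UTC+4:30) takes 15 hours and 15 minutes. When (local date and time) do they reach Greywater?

08:48 on November 14

Convert departure to UTC: 12:30 + 10:00 = 22:30 UTC on Nov 11.
Add 10 hours 40 minutes leg 1 → 09:10 UTC (Nov 12).
Add 7 hours and 4 minutes layover in Port Anselm → 16:14 UTC.
Add 3 hours leg 2 → 19:14 UTC.
Add 7 hours 14 minutes layover in Dubai → 02:28 UTC (Nov 13).
Add 7 hours and 35 minutes leg 3 → 10:03 UTC.
Add 3 hours layover in Thornfield → 13:03 UTC.
Add 15 hours and 15 minutes leg 4 → 04:18 UTC (Nov 14).
Greywater is UTC+4:30, so local arrival = 04:18 + 4:30 = 08:48 on Nov 14.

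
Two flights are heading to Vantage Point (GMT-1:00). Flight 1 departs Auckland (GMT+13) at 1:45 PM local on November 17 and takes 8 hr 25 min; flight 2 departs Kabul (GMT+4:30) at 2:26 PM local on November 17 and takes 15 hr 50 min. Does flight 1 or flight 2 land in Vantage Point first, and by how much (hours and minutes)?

the first, by 16 hours 36 minutes

Flight 1 in UTC: 1:45 PM − 13:00 = 12:45 AM on Nov 17.
+8 hours 25 minutes → arrive 9:10 AM UTC on Nov 17.
Flight 2 in UTC: 2:26 PM − 4:30 = 9:56 AM on Nov 17.
+15 hours 50 minutes → arrive 1:46 AM UTC on Nov 18.
Flight 1 lands earlier by 16 hours 36 minutes.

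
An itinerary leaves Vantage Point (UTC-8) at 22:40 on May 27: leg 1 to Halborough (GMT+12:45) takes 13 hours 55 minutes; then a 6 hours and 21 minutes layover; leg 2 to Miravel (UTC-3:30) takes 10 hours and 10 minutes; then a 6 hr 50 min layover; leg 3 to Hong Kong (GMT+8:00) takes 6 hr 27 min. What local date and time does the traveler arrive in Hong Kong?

10:23 on May 30

Convert departure to UTC: 22:40 + 8:00 = 06:40 UTC on May 28.
Add 13 hours 55 minutes leg 1 → 20:35 UTC.
Add 6 hours and 21 minutes layover in Halborough → 02:56 UTC (May 29).
Add 10 hours and 10 minutes leg 2 → 13:06 UTC.
Add 6 hours 50 minutes layover in Miravel → 19:56 UTC.
Add 6 hours and 27 minutes leg 3 → 02:23 UTC (May 30).
Hong Kong is UTC+8:00, so local arrival = 02:23 + 8:00 = 10:23 on May 30.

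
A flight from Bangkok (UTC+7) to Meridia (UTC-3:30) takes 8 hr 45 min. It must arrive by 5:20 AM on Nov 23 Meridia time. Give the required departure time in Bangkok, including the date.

Target arrival in UTC: 5:20 AM + 3:30 = 8:50 AM on Nov 23.
Subtract 8 hours 45 minutes → departure 12:05 AM UTC on Nov 23.
Bangkok is UTC+7:00: 12:05 AM + 7:00 = 7:05 AM on Nov 23.

7:05 AM on November 23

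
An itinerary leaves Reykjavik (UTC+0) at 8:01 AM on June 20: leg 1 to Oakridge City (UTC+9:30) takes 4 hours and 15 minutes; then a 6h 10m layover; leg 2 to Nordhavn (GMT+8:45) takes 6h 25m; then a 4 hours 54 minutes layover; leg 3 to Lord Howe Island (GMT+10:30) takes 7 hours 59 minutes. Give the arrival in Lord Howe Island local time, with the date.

12:14 AM on June 22

Reykjavik is at UTC+0, so departure is already 8:01 AM UTC on Jun 20.
Add 4 hours 15 minutes leg 1 → 12:16 PM UTC.
Add 6 hours 10 minutes layover in Oakridge City → 6:26 PM UTC.
Add 6 hours and 25 minutes leg 2 → 12:51 AM UTC (Jun 21).
Add 4 hours and 54 minutes layover in Nordhavn → 5:45 AM UTC.
Add 7 hours and 59 minutes leg 3 → 1:44 PM UTC.
Lord Howe Island is UTC+10:30, so local arrival = 1:44 PM + 10:30 = 12:14 AM on Jun 22.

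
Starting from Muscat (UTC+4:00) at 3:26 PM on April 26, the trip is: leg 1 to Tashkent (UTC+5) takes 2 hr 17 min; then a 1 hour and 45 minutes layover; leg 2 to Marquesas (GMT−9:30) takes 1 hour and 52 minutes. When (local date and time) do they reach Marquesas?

Convert departure to UTC: 3:26 PM − 4:00 = 11:26 AM UTC on Apr 26.
Add 2 hours and 17 minutes leg 1 → 1:43 PM UTC.
Add 1 hour and 45 minutes layover in Tashkent → 3:28 PM UTC.
Add 1 hour and 52 minutes leg 2 → 5:20 PM UTC.
Marquesas is UTC−9:30, so local arrival = 5:20 PM − 9:30 = 7:50 AM on Apr 26.

7:50 AM on April 26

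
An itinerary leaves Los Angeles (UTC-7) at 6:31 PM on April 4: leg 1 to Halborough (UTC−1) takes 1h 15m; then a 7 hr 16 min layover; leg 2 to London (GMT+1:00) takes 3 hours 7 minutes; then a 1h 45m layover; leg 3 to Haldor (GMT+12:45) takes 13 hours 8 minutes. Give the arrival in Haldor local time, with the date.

4:47 PM on April 6

Convert departure to UTC: 6:31 PM + 7:00 = 1:31 AM UTC on Apr 5.
Add 1 hour and 15 minutes leg 1 → 2:46 AM UTC.
Add 7 hours 16 minutes layover in Halborough → 10:02 AM UTC.
Add 3 hours 7 minutes leg 2 → 1:09 PM UTC.
Add 1 hour 45 minutes layover in London → 2:54 PM UTC.
Add 13 hours 8 minutes leg 3 → 4:02 AM UTC (Apr 6).
Haldor is UTC+12:45, so local arrival = 4:02 AM + 12:45 = 4:47 PM on Apr 6.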